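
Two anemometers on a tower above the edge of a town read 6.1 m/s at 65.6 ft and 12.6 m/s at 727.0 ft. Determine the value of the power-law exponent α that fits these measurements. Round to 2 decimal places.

α ≈ 0.30

Power law: V₂/V₁ = (z₂/z₁)^α ⇒ α = ln(V₂/V₁) / ln(z₂/z₁)
α = ln(12.6/6.1) / ln(727.0/65.6) = ln(2.0656) / ln(11.0823)
  = 0.72541 / 2.40535 = 0.30158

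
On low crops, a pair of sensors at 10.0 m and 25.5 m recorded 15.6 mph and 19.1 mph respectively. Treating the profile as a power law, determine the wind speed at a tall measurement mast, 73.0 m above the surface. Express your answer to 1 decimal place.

First find α: α = ln(V₂/V₁)/ln(z₂/z₁) = ln(19.1/15.6)/ln(25.5/10.0) = 0.20242/0.93609 = 0.2162
Extrapolate from 25.5 m to 73.0 m: V₃ = 19.1 × (73.0/25.5)^0.2162 = 19.1 × 1.2554 = 23.9776 mph

24.0 mph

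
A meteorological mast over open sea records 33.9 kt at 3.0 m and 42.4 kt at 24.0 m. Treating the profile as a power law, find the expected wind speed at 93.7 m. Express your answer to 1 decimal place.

First find α: α = ln(V₂/V₁)/ln(z₂/z₁) = ln(42.4/33.9)/ln(24.0/3.0) = 0.22373/2.07944 = 0.1076
Extrapolate from 24.0 m to 93.7 m: V₃ = 42.4 × (93.7/24.0)^0.1076 = 42.4 × 1.1578 = 49.0919 kt

49.1 kt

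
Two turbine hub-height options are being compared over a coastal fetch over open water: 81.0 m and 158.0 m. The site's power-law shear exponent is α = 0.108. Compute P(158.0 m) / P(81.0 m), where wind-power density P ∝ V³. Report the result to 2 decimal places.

1.24

Speed ratio: V_B/V_A = (z_B/z_A)^α = (158.0/81.0)^0.108 = (1.9506)^0.108 = 1.07483
Power-density ratio: P_B/P_A = (V_B/V_A)³ = (1.07483)³ = 1.24170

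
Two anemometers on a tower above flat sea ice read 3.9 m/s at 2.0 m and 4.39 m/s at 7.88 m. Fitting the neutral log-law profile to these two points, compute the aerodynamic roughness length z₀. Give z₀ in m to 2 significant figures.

z₀ ≈ 0.000036 m

Log law: V(z) ∝ ln(z/z₀). With r = V₁/V₂ = 3.9/4.39 = 0.88838,
r · ln(z₂/z₀) = ln(z₁/z₀) ⇒ ln z₀ = (ln z₁ − r·ln z₂)/(1 − r)
ln z₀ = (0.69315 − 0.88838×2.06433) / 0.11162 = -10.2203
z₀ = exp(-10.2203) = 0.00003642 m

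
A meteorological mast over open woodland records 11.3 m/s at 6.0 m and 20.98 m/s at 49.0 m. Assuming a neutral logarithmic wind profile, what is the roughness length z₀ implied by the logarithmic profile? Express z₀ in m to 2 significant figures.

z₀ ≈ 0.52 m

Log law: V(z) ∝ ln(z/z₀). With r = V₁/V₂ = 11.3/20.98 = 0.53861,
r · ln(z₂/z₀) = ln(z₁/z₀) ⇒ ln z₀ = (ln z₁ − r·ln z₂)/(1 − r)
ln z₀ = (1.79176 − 0.53861×3.89182) / 0.46139 = -0.6598
z₀ = exp(-0.6598) = 0.5170 m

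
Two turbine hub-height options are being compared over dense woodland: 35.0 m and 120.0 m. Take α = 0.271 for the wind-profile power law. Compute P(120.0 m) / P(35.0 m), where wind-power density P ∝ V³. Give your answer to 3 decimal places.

Speed ratio: V_B/V_A = (z_B/z_A)^α = (120.0/35.0)^0.271 = (3.4286)^0.271 = 1.39642
Power-density ratio: P_B/P_A = (V_B/V_A)³ = (1.39642)³ = 2.72300

2.723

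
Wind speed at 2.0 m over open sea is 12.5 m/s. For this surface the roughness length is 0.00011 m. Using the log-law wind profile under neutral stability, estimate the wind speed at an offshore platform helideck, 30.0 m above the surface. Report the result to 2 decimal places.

15.95 m/s

Log law: V(z) ∝ ln(z/z₀), so V₂/V₁ = ln(z₂/z₀) / ln(z₁/z₀).
ln(30.0/0.00011) = 12.5162, ln(2.0/0.00011) = 9.8082
V₂ = 12.5 × 12.5162/9.8082 = 12.5 × 1.2761 = 15.9513 m/s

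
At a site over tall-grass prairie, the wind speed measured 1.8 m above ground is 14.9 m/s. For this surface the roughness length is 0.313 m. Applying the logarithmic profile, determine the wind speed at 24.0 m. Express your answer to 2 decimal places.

36.96 m/s

Log law: V(z) ∝ ln(z/z₀), so V₂/V₁ = ln(z₂/z₀) / ln(z₁/z₀).
ln(24.0/0.313) = 4.3396, ln(1.8/0.313) = 1.7493
V₂ = 14.9 × 4.3396/1.7493 = 14.9 × 2.4807 = 36.9626 m/s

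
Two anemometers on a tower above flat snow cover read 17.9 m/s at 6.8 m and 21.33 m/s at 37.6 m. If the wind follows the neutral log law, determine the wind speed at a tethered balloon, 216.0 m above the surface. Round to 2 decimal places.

Log law: V ∝ ln(z/z₀). From the pair, with r = V₁/V₂ = 0.83919,
ln z₀ = (ln z₁ − r·ln z₂)/(1 − r) = (1.9169 − 0.83919×3.6270)/0.16081 = -7.0074 → z₀ = 0.0009052 m
V₃ = V₁ · ln(z₃/z₀)/ln(z₁/z₀) = 17.9 × 12.3827/8.9243 = 24.8366 m/s

24.84 m/s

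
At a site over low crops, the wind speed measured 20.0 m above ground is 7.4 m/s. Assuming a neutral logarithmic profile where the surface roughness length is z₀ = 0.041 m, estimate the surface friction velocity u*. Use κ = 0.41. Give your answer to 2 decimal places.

Log law: V(z) = (u*/κ) · ln(z/z₀) ⇒ u* = κ · V / ln(z/z₀)
u* = 0.41 × 7.4 / ln(20.0/0.041) = 0.41 × 7.4 / 6.1899
   = 3.0340 / 6.1899 = 0.4902 m/s

u* ≈ 0.49 m/s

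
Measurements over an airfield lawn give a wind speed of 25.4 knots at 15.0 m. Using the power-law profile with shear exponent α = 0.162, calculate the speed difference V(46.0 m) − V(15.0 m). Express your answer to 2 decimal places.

Power law: V₂ = V₁ · (z₂/z₁)^α = 25.4 × (3.0667)^0.162 = 30.4561 knots
ΔV = 30.4561 − 25.4 = 5.0561 knots

5.06 knots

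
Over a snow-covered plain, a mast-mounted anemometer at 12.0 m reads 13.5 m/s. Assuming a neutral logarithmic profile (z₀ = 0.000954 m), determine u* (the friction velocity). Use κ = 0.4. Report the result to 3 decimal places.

Log law: V(z) = (u*/κ) · ln(z/z₀) ⇒ u* = κ · V / ln(z/z₀)
u* = 0.4 × 13.5 / ln(12.0/0.000954) = 0.4 × 13.5 / 9.4398
   = 5.4000 / 9.4398 = 0.5720 m/s

u* ≈ 0.572 m/s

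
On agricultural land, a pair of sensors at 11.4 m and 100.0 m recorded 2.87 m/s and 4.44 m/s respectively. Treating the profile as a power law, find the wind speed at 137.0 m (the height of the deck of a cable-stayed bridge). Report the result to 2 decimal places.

First find α: α = ln(V₂/V₁)/ln(z₂/z₁) = ln(4.44/2.87)/ln(100.0/11.4) = 0.43634/2.17156 = 0.2009
Extrapolate from 100.0 m to 137.0 m: V₃ = 4.44 × (137.0/100.0)^0.2009 = 4.44 × 1.0653 = 4.7299 m/s

4.73 m/s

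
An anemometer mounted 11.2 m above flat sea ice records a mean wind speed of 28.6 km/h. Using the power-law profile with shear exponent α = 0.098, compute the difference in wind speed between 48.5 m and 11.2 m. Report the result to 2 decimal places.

4.42 km/h

Power law: V₂ = V₁ · (z₂/z₁)^α = 28.6 × (4.3304)^0.098 = 33.0176 km/h
ΔV = 33.0176 − 28.6 = 4.4176 km/h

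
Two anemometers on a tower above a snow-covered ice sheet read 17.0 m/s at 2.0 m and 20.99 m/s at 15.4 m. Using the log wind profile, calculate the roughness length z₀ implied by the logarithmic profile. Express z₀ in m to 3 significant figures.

z₀ ≈ 0.000334 m

Log law: V(z) ∝ ln(z/z₀). With r = V₁/V₂ = 17.0/20.99 = 0.80991,
r · ln(z₂/z₀) = ln(z₁/z₀) ⇒ ln z₀ = (ln z₁ − r·ln z₂)/(1 − r)
ln z₀ = (0.69315 − 0.80991×2.73437) / 0.19009 = -8.0038
z₀ = exp(-8.0038) = 0.0003342 m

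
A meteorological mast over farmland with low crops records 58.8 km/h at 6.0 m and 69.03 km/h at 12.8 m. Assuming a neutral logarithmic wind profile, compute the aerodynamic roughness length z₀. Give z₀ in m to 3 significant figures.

Log law: V(z) ∝ ln(z/z₀). With r = V₁/V₂ = 58.8/69.03 = 0.85180,
r · ln(z₂/z₀) = ln(z₁/z₀) ⇒ ln z₀ = (ln z₁ − r·ln z₂)/(1 − r)
ln z₀ = (1.79176 − 0.85180×2.54945) / 0.14820 = -2.5633
z₀ = exp(-2.5633) = 0.07705 m

z₀ ≈ 0.0771 m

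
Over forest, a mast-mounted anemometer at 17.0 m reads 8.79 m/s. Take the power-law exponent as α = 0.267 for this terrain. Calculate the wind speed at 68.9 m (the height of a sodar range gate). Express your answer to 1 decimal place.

12.8 m/s

Power-law profile: V₂ = V₁ · (z₂/z₁)^α
V₂ = 8.79 × (68.9/17.0)^0.267 = 8.79 × (4.0529)^0.267
    = 8.79 × 1.4530 = 12.7721 m/s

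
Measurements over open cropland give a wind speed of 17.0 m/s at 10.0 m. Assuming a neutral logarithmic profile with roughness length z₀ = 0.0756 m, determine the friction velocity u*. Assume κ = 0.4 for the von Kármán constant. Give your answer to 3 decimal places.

Log law: V(z) = (u*/κ) · ln(z/z₀) ⇒ u* = κ · V / ln(z/z₀)
u* = 0.4 × 17.0 / ln(10.0/0.0756) = 0.4 × 17.0 / 4.8849
   = 6.8000 / 4.8849 = 1.3920 m/s

u* ≈ 1.392 m/s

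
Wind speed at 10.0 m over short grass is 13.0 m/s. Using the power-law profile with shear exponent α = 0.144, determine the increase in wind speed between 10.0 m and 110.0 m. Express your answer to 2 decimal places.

Power law: V₂ = V₁ · (z₂/z₁)^α = 13.0 × (11.0000)^0.144 = 18.3613 m/s
ΔV = 18.3613 − 13.0 = 5.3613 m/s

5.36 m/s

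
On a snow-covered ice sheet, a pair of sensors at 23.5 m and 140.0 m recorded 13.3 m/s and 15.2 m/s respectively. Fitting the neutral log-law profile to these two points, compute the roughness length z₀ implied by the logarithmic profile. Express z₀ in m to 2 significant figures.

z₀ ≈ 0.000088 m

Log law: V(z) ∝ ln(z/z₀). With r = V₁/V₂ = 13.3/15.2 = 0.87500,
r · ln(z₂/z₀) = ln(z₁/z₀) ⇒ ln z₀ = (ln z₁ − r·ln z₂)/(1 − r)
ln z₀ = (3.15700 − 0.87500×4.94164) / 0.12500 = -9.3355
z₀ = exp(-9.3355) = 0.00008824 m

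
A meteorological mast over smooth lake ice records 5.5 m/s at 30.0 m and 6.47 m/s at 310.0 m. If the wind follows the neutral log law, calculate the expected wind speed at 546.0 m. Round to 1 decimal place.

6.7 m/s

Log law: V ∝ ln(z/z₀). From the pair, with r = V₁/V₂ = 0.85008,
ln z₀ = (ln z₁ − r·ln z₂)/(1 − r) = (3.4012 − 0.85008×5.7366)/0.14992 = -9.8406 → z₀ = 0.00005324 m
V₃ = V₁ · ln(z₃/z₀)/ln(z₁/z₀) = 5.5 × 16.1432/13.2418 = 6.7051 m/s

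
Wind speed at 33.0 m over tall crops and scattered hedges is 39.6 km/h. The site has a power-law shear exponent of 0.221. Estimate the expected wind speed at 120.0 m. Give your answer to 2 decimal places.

52.67 km/h

Power-law profile: V₂ = V₁ · (z₂/z₁)^α
V₂ = 39.6 × (120.0/33.0)^0.221 = 39.6 × (3.6364)^0.221
    = 39.6 × 1.3302 = 52.6748 km/h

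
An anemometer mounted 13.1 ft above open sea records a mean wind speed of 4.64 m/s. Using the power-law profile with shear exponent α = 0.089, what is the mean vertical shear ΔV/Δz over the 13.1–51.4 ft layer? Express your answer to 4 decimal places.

Power law: V₂ = V₁ · (z₂/z₁)^α = 4.64 × (3.9237)^0.089 = 5.2403 m/s
ΔV/Δz = (5.2403 − 4.64)/(51.4 − 13.1) = 0.6003/38.3000 = 0.01567 m/s/ft

0.0157 m/s/ft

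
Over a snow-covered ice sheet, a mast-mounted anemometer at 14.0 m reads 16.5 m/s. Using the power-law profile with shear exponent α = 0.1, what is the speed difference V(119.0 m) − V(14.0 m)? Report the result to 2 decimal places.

Power law: V₂ = V₁ · (z₂/z₁)^α = 16.5 × (8.5000)^0.1 = 20.4374 m/s
ΔV = 20.4374 − 16.5 = 3.9374 m/s

3.94 m/s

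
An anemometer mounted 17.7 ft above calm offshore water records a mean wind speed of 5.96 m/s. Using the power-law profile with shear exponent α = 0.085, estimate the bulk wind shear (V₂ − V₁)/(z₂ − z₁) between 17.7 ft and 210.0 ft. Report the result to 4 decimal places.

Power law: V₂ = V₁ · (z₂/z₁)^α = 5.96 × (11.8644)^0.085 = 7.3546 m/s
ΔV/Δz = (7.3546 − 5.96)/(210.0 − 17.7) = 1.3946/192.3000 = 0.00725 m/s/ft

0.0073 m/s/ft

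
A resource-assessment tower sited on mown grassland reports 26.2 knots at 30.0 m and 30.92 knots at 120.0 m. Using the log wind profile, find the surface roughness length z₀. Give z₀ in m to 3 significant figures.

Log law: V(z) ∝ ln(z/z₀). With r = V₁/V₂ = 26.2/30.92 = 0.84735,
r · ln(z₂/z₀) = ln(z₁/z₀) ⇒ ln z₀ = (ln z₁ − r·ln z₂)/(1 − r)
ln z₀ = (3.40120 − 0.84735×4.78749) / 0.15265 = -4.2939
z₀ = exp(-4.2939) = 0.01365 m

z₀ ≈ 0.0137 m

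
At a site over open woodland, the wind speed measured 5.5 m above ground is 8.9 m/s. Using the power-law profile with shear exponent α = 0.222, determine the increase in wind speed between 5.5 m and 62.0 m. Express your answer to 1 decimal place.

6.3 m/s

Power law: V₂ = V₁ · (z₂/z₁)^α = 8.9 × (11.2727)^0.222 = 15.2384 m/s
ΔV = 15.2384 − 8.9 = 6.3384 m/s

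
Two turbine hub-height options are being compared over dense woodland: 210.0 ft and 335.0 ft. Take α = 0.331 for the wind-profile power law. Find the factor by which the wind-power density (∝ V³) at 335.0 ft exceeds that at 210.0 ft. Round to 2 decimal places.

Speed ratio: V_B/V_A = (z_B/z_A)^α = (335.0/210.0)^0.331 = (1.5952)^0.331 = 1.16717
Power-density ratio: P_B/P_A = (V_B/V_A)³ = (1.16717)³ = 1.59003

1.59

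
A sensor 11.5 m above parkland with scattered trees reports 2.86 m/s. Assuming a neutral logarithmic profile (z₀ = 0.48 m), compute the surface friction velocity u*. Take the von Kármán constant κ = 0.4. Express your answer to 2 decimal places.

Log law: V(z) = (u*/κ) · ln(z/z₀) ⇒ u* = κ · V / ln(z/z₀)
u* = 0.4 × 2.86 / ln(11.5/0.48) = 0.4 × 2.86 / 3.1763
   = 1.1440 / 3.1763 = 0.3602 m/s

u* ≈ 0.36 m/s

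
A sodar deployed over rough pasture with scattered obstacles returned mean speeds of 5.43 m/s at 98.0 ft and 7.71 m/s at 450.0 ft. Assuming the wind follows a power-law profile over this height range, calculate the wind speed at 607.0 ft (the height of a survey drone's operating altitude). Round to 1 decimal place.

8.3 m/s

First find α: α = ln(V₂/V₁)/ln(z₂/z₁) = ln(7.71/5.43)/ln(450.0/98.0) = 0.35058/1.52428 = 0.2300
Extrapolate from 450.0 ft to 607.0 ft: V₃ = 7.71 × (607.0/450.0)^0.2300 = 7.71 × 1.0713 = 8.2594 m/s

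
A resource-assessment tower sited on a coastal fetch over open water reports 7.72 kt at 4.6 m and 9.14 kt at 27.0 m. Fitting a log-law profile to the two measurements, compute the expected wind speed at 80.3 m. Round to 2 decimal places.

10.01 kt

Log law: V ∝ ln(z/z₀). From the pair, with r = V₁/V₂ = 0.84464,
ln z₀ = (ln z₁ − r·ln z₂)/(1 − r) = (1.5261 − 0.84464×3.2958)/0.15536 = -8.0956 → z₀ = 0.0003049 m
V₃ = V₁ · ln(z₃/z₀)/ln(z₁/z₀) = 7.72 × 12.4813/9.6216 = 10.0145 kt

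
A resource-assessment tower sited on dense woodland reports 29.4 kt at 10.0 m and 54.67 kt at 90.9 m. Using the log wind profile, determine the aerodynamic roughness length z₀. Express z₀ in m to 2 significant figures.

Log law: V(z) ∝ ln(z/z₀). With r = V₁/V₂ = 29.4/54.67 = 0.53777,
r · ln(z₂/z₀) = ln(z₁/z₀) ⇒ ln z₀ = (ln z₁ − r·ln z₂)/(1 − r)
ln z₀ = (2.30259 − 0.53777×4.50976) / 0.46223 = -0.2653
z₀ = exp(-0.2653) = 0.7670 m

z₀ ≈ 0.77 m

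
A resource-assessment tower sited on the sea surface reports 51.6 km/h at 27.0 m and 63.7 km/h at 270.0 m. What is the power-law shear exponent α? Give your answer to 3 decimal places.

Power law: V₂/V₁ = (z₂/z₁)^α ⇒ α = ln(V₂/V₁) / ln(z₂/z₁)
α = ln(63.7/51.6) / ln(270.0/27.0) = ln(1.2345) / ln(10.0000)
  = 0.21066 / 2.30259 = 0.09149

α ≈ 0.091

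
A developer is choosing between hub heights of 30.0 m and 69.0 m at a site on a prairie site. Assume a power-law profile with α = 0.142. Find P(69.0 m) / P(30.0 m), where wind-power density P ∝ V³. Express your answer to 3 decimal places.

1.426

Speed ratio: V_B/V_A = (z_B/z_A)^α = (69.0/30.0)^0.142 = (2.3000)^0.142 = 1.12555
Power-density ratio: P_B/P_A = (V_B/V_A)³ = (1.12555)³ = 1.42592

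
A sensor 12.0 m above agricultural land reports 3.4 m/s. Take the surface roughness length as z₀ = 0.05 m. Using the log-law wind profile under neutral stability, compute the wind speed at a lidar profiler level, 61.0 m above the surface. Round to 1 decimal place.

Log law: V(z) ∝ ln(z/z₀), so V₂/V₁ = ln(z₂/z₀) / ln(z₁/z₀).
ln(61.0/0.05) = 7.1066, ln(12.0/0.05) = 5.4806
V₂ = 3.4 × 7.1066/5.4806 = 3.4 × 1.2967 = 4.4087 m/s

4.4 m/s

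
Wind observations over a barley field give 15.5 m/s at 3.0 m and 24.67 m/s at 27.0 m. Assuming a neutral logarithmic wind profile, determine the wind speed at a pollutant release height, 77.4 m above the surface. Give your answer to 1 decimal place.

Log law: V ∝ ln(z/z₀). From the pair, with r = V₁/V₂ = 0.62829,
ln z₀ = (ln z₁ − r·ln z₂)/(1 − r) = (1.0986 − 0.62829×3.2958)/0.37171 = -2.6153 → z₀ = 0.07314 m
V₃ = V₁ · ln(z₃/z₀)/ln(z₁/z₀) = 15.5 × 6.9643/3.7140 = 29.0653 m/s

29.1 m/s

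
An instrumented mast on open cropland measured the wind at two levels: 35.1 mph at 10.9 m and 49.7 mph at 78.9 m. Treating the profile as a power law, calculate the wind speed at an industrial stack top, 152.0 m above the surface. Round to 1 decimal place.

55.8 mph

First find α: α = ln(V₂/V₁)/ln(z₂/z₁) = ln(49.7/35.1)/ln(78.9/10.9) = 0.34780/1.97942 = 0.1757
Extrapolate from 78.9 m to 152.0 m: V₃ = 49.7 × (152.0/78.9)^0.1757 = 49.7 × 1.1221 = 55.7690 mph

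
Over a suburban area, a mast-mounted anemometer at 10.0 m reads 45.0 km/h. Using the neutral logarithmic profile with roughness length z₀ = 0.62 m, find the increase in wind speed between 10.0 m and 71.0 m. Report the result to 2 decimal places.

Log law: V₂ = V₁ · ln(z₂/z₀)/ln(z₁/z₀) = 45.0 × 4.7407/2.7806 = 76.7211 km/h
ΔV = 76.7211 − 45.0 = 31.7211 km/h

31.72 km/h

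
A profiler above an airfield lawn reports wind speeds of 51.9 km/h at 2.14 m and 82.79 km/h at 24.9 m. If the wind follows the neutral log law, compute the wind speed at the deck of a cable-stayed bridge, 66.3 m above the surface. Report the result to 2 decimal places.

Log law: V ∝ ln(z/z₀). From the pair, with r = V₁/V₂ = 0.62689,
ln z₀ = (ln z₁ − r·ln z₂)/(1 − r) = (0.7608 − 0.62689×3.2149)/0.37311 = -3.3624 → z₀ = 0.03465 m
V₃ = V₁ · ln(z₃/z₀)/ln(z₁/z₀) = 51.9 × 7.5566/4.1232 = 95.1170 km/h

95.12 km/h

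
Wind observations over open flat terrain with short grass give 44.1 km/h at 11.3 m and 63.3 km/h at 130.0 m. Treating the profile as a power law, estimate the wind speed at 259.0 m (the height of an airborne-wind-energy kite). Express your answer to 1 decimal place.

First find α: α = ln(V₂/V₁)/ln(z₂/z₁) = ln(63.3/44.1)/ln(130.0/11.3) = 0.36143/2.44273 = 0.1480
Extrapolate from 130.0 m to 259.0 m: V₃ = 63.3 × (259.0/130.0)^0.1480 = 63.3 × 1.1074 = 70.0965 km/h

70.1 km/h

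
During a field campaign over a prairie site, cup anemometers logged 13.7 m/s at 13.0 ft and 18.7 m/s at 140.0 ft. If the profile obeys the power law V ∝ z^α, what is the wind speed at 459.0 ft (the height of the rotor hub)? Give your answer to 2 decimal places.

21.84 m/s

First find α: α = ln(V₂/V₁)/ln(z₂/z₁) = ln(18.7/13.7)/ln(140.0/13.0) = 0.31113/2.37669 = 0.1309
Extrapolate from 140.0 ft to 459.0 ft: V₃ = 18.7 × (459.0/140.0)^0.1309 = 18.7 × 1.1682 = 21.8448 m/s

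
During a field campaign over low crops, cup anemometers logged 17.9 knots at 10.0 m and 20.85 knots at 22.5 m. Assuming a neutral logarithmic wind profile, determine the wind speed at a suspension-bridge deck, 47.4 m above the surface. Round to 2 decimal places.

Log law: V ∝ ln(z/z₀). From the pair, with r = V₁/V₂ = 0.85851,
ln z₀ = (ln z₁ − r·ln z₂)/(1 − r) = (2.3026 − 0.85851×3.1135)/0.14149 = -2.6180 → z₀ = 0.07295 m
V₃ = V₁ · ln(z₃/z₀)/ln(z₁/z₀) = 17.9 × 6.4766/4.9206 = 23.5605 knots

23.56 knots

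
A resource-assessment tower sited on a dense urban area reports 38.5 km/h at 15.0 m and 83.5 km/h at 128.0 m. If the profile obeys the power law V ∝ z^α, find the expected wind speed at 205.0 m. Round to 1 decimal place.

99.0 km/h

First find α: α = ln(V₂/V₁)/ln(z₂/z₁) = ln(83.5/38.5)/ln(128.0/15.0) = 0.77419/2.14398 = 0.3611
Extrapolate from 128.0 m to 205.0 m: V₃ = 83.5 × (205.0/128.0)^0.3611 = 83.5 × 1.1854 = 98.9799 km/h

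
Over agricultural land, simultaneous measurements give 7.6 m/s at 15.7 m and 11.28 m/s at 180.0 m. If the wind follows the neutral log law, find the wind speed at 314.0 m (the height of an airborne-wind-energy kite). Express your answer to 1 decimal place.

12.1 m/s

Log law: V ∝ ln(z/z₀). From the pair, with r = V₁/V₂ = 0.67376,
ln z₀ = (ln z₁ − r·ln z₂)/(1 − r) = (2.7537 − 0.67376×5.1930)/0.32624 = -2.2840 → z₀ = 0.1019 m
V₃ = V₁ · ln(z₃/z₀)/ln(z₁/z₀) = 7.6 × 8.0334/5.0377 = 12.1195 m/s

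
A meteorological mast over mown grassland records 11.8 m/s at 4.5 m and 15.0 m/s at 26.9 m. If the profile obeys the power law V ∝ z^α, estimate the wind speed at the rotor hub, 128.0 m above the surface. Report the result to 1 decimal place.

18.5 m/s

First find α: α = ln(V₂/V₁)/ln(z₂/z₁) = ln(15.0/11.8)/ln(26.9/4.5) = 0.23995/1.78805 = 0.1342
Extrapolate from 26.9 m to 128.0 m: V₃ = 15.0 × (128.0/26.9)^0.1342 = 15.0 × 1.2329 = 18.4929 m/s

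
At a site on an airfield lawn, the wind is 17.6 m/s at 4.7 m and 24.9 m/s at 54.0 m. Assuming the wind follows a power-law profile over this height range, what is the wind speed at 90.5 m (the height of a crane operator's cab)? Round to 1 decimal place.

26.8 m/s

First find α: α = ln(V₂/V₁)/ln(z₂/z₁) = ln(24.9/17.6)/ln(54.0/4.7) = 0.34697/2.44142 = 0.1421
Extrapolate from 54.0 m to 90.5 m: V₃ = 24.9 × (90.5/54.0)^0.1421 = 24.9 × 1.0761 = 26.7960 m/s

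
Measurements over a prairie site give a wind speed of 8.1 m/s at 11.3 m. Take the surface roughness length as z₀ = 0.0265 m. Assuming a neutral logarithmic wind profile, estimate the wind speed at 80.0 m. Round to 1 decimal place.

Log law: V(z) ∝ ln(z/z₀), so V₂/V₁ = ln(z₂/z₀) / ln(z₁/z₀).
ln(80.0/0.0265) = 8.0126, ln(11.3/0.0265) = 6.0554
V₂ = 8.1 × 8.0126/6.0554 = 8.1 × 1.3232 = 10.7181 m/s

10.7 m/s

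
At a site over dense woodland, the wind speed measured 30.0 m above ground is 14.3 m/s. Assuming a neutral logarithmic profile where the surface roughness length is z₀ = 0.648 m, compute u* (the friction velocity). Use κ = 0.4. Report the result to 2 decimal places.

u* ≈ 1.49 m/s

Log law: V(z) = (u*/κ) · ln(z/z₀) ⇒ u* = κ · V / ln(z/z₀)
u* = 0.4 × 14.3 / ln(30.0/0.648) = 0.4 × 14.3 / 3.8351
   = 5.7200 / 3.8351 = 1.4915 m/s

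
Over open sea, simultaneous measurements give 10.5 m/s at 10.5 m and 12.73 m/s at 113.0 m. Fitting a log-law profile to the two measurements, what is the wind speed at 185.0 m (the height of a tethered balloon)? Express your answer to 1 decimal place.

Log law: V ∝ ln(z/z₀). From the pair, with r = V₁/V₂ = 0.82482,
ln z₀ = (ln z₁ − r·ln z₂)/(1 − r) = (2.3514 − 0.82482×4.7274)/0.17518 = -8.8361 → z₀ = 0.0001454 m
V₃ = V₁ · ln(z₃/z₀)/ln(z₁/z₀) = 10.5 × 14.0565/11.1875 = 13.1927 m/s

13.2 m/s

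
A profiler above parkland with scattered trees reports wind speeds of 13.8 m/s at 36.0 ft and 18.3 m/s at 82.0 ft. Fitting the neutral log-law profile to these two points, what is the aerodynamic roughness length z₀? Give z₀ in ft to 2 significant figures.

z₀ ≈ 2.9 ft

Log law: V(z) ∝ ln(z/z₀). With r = V₁/V₂ = 13.8/18.3 = 0.75410,
r · ln(z₂/z₀) = ln(z₁/z₀) ⇒ ln z₀ = (ln z₁ − r·ln z₂)/(1 − r)
ln z₀ = (3.58352 − 0.75410×4.40672) / 0.24590 = 1.0590
z₀ = exp(1.0590) = 2.884 ft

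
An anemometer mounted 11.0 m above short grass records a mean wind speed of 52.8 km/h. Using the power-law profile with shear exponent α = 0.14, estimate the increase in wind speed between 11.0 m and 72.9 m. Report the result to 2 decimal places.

16.01 km/h

Power law: V₂ = V₁ · (z₂/z₁)^α = 52.8 × (6.6273)^0.14 = 68.8051 km/h
ΔV = 68.8051 − 52.8 = 16.0051 km/h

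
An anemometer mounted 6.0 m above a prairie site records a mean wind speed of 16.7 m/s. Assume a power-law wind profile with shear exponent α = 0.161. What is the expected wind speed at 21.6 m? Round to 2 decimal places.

20.52 m/s

Power-law profile: V₂ = V₁ · (z₂/z₁)^α
V₂ = 16.7 × (21.6/6.0)^0.161 = 16.7 × (3.6000)^0.161
    = 16.7 × 1.2290 = 20.5249 m/s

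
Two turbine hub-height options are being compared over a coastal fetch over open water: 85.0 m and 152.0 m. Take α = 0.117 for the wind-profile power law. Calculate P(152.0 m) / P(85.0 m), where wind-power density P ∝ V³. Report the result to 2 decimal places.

Speed ratio: V_B/V_A = (z_B/z_A)^α = (152.0/85.0)^0.117 = (1.7882)^0.117 = 1.07037
Power-density ratio: P_B/P_A = (V_B/V_A)³ = (1.07037)³ = 1.22631

1.23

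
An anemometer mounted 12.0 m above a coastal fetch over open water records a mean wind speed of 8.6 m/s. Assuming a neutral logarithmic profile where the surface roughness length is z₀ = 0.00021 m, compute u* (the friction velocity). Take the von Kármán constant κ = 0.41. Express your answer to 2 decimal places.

u* ≈ 0.32 m/s

Log law: V(z) = (u*/κ) · ln(z/z₀) ⇒ u* = κ · V / ln(z/z₀)
u* = 0.41 × 8.6 / ln(12.0/0.00021) = 0.41 × 8.6 / 10.9533
   = 3.5260 / 10.9533 = 0.3219 m/s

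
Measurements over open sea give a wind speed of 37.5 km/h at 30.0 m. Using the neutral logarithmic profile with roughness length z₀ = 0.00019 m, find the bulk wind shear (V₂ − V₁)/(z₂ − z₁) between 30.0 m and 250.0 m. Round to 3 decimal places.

Log law: V₂ = V₁ · ln(z₂/z₀)/ln(z₁/z₀) = 37.5 × 14.0899/11.9697 = 44.1426 km/h
ΔV/Δz = (44.1426 − 37.5)/(250.0 − 30.0) = 6.6426/220.0000 = 0.03019 km/h/m

0.030 km/h/m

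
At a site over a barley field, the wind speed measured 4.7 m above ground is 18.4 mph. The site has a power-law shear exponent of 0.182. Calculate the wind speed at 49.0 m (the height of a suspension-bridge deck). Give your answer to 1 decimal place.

28.2 mph

Power-law profile: V₂ = V₁ · (z₂/z₁)^α
V₂ = 18.4 × (49.0/4.7)^0.182 = 18.4 × (10.4255)^0.182
    = 18.4 × 1.5321 = 28.1911 mph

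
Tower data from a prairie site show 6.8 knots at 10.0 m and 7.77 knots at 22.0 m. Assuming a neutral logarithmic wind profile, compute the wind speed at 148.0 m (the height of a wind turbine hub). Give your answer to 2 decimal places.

Log law: V ∝ ln(z/z₀). From the pair, with r = V₁/V₂ = 0.87516,
ln z₀ = (ln z₁ − r·ln z₂)/(1 − r) = (2.3026 − 0.87516×3.0910)/0.12484 = -3.2247 → z₀ = 0.03977 m
V₃ = V₁ · ln(z₃/z₀)/ln(z₁/z₀) = 6.8 × 8.2220/5.5273 = 10.1151 knots

10.12 knots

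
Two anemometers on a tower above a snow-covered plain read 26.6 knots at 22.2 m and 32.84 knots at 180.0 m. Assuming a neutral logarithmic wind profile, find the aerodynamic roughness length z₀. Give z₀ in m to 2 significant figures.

z₀ ≈ 0.0030 m

Log law: V(z) ∝ ln(z/z₀). With r = V₁/V₂ = 26.6/32.84 = 0.80999,
r · ln(z₂/z₀) = ln(z₁/z₀) ⇒ ln z₀ = (ln z₁ − r·ln z₂)/(1 − r)
ln z₀ = (3.10009 − 0.80999×5.19296) / 0.19001 = -5.8214
z₀ = exp(-5.8214) = 0.002963 m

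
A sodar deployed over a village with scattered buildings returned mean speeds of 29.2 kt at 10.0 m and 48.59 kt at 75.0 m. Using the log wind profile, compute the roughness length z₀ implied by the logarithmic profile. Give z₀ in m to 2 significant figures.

Log law: V(z) ∝ ln(z/z₀). With r = V₁/V₂ = 29.2/48.59 = 0.60095,
r · ln(z₂/z₀) = ln(z₁/z₀) ⇒ ln z₀ = (ln z₁ − r·ln z₂)/(1 − r)
ln z₀ = (2.30259 − 0.60095×4.31749) / 0.39905 = -0.7317
z₀ = exp(-0.7317) = 0.4811 m

z₀ ≈ 0.48 m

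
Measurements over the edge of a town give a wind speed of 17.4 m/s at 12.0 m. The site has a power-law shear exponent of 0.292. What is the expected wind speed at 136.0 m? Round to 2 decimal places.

35.35 m/s

Power-law profile: V₂ = V₁ · (z₂/z₁)^α
V₂ = 17.4 × (136.0/12.0)^0.292 = 17.4 × (11.3333)^0.292
    = 17.4 × 2.0318 = 35.3526 m/s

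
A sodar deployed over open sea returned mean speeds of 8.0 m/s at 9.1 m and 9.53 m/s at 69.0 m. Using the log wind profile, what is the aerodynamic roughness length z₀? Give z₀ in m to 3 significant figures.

z₀ ≈ 0.000228 m

Log law: V(z) ∝ ln(z/z₀). With r = V₁/V₂ = 8.0/9.53 = 0.83945,
r · ln(z₂/z₀) = ln(z₁/z₀) ⇒ ln z₀ = (ln z₁ − r·ln z₂)/(1 − r)
ln z₀ = (2.20827 − 0.83945×4.23411) / 0.16055 = -8.3843
z₀ = exp(-8.3843) = 0.0002284 m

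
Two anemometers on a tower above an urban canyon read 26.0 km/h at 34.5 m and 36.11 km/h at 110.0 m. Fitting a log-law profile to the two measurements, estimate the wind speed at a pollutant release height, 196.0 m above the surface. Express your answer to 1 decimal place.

41.1 km/h

Log law: V ∝ ln(z/z₀). From the pair, with r = V₁/V₂ = 0.72002,
ln z₀ = (ln z₁ − r·ln z₂)/(1 − r) = (3.5410 − 0.72002×4.7005)/0.27998 = 0.5590 → z₀ = 1.749 m
V₃ = V₁ · ln(z₃/z₀)/ln(z₁/z₀) = 26.0 × 4.7191/2.9820 = 41.1465 km/h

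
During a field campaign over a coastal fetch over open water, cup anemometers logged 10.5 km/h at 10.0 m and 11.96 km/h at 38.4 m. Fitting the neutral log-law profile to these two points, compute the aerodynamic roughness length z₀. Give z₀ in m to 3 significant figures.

Log law: V(z) ∝ ln(z/z₀). With r = V₁/V₂ = 10.5/11.96 = 0.87793,
r · ln(z₂/z₀) = ln(z₁/z₀) ⇒ ln z₀ = (ln z₁ − r·ln z₂)/(1 − r)
ln z₀ = (2.30259 − 0.87793×3.64806) / 0.12207 = -7.3738
z₀ = exp(-7.3738) = 0.0006275 m

z₀ ≈ 0.000628 m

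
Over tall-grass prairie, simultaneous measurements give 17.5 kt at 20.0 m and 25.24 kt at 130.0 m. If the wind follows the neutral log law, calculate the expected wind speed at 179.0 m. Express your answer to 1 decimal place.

26.6 kt

Log law: V ∝ ln(z/z₀). From the pair, with r = V₁/V₂ = 0.69334,
ln z₀ = (ln z₁ − r·ln z₂)/(1 − r) = (2.9957 − 0.69334×4.8675)/0.30666 = -1.2364 → z₀ = 0.2904 m
V₃ = V₁ · ln(z₃/z₀)/ln(z₁/z₀) = 17.5 × 6.4238/4.2321 = 26.5626 kt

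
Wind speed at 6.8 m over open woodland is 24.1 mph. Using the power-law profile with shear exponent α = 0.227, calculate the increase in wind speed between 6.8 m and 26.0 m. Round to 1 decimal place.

8.6 mph

Power law: V₂ = V₁ · (z₂/z₁)^α = 24.1 × (3.8235)^0.227 = 32.6766 mph
ΔV = 32.6766 − 24.1 = 8.5766 mph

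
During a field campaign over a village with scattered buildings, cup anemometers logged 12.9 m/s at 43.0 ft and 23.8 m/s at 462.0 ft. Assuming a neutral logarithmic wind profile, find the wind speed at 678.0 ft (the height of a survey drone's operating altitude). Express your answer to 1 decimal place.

25.6 m/s

Log law: V ∝ ln(z/z₀). From the pair, with r = V₁/V₂ = 0.54202,
ln z₀ = (ln z₁ − r·ln z₂)/(1 − r) = (3.7612 − 0.54202×6.1356)/0.45798 = 0.9512 → z₀ = 2.589 ft
V₃ = V₁ · ln(z₃/z₀)/ln(z₁/z₀) = 12.9 × 5.5680/2.8100 = 25.5609 m/s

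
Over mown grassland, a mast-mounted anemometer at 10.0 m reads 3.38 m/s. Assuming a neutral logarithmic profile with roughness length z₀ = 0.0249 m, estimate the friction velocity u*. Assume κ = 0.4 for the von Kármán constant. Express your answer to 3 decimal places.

Log law: V(z) = (u*/κ) · ln(z/z₀) ⇒ u* = κ · V / ln(z/z₀)
u* = 0.4 × 3.38 / ln(10.0/0.0249) = 0.4 × 3.38 / 5.9955
   = 1.3520 / 5.9955 = 0.2255 m/s

u* ≈ 0.226 m/s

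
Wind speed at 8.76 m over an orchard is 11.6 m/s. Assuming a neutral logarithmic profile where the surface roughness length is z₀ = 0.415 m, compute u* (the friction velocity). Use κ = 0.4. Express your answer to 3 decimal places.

Log law: V(z) = (u*/κ) · ln(z/z₀) ⇒ u* = κ · V / ln(z/z₀)
u* = 0.4 × 11.6 / ln(8.76/0.415) = 0.4 × 11.6 / 3.0497
   = 4.6400 / 3.0497 = 1.5215 m/s

u* ≈ 1.521 m/s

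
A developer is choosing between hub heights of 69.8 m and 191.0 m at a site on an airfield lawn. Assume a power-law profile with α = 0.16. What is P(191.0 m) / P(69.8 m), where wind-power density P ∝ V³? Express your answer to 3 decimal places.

Speed ratio: V_B/V_A = (z_B/z_A)^α = (191.0/69.8)^0.16 = (2.7364)^0.16 = 1.17476
Power-density ratio: P_B/P_A = (V_B/V_A)³ = (1.17476)³ = 1.62123

1.621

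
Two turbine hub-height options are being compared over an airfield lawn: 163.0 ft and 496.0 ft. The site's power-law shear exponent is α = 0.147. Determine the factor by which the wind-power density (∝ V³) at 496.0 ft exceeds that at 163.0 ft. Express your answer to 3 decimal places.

Speed ratio: V_B/V_A = (z_B/z_A)^α = (496.0/163.0)^0.147 = (3.0429)^0.147 = 1.17773
Power-density ratio: P_B/P_A = (V_B/V_A)³ = (1.17773)³ = 1.63355

1.634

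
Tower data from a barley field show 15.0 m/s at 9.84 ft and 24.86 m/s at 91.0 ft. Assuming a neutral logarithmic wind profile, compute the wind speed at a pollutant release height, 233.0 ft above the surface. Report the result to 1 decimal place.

Log law: V ∝ ln(z/z₀). From the pair, with r = V₁/V₂ = 0.60338,
ln z₀ = (ln z₁ − r·ln z₂)/(1 − r) = (2.2865 − 0.60338×4.5109)/0.39662 = -1.0975 → z₀ = 0.3337 ft
V₃ = V₁ · ln(z₃/z₀)/ln(z₁/z₀) = 15.0 × 6.5486/3.3840 = 29.0275 m/s

29.0 m/s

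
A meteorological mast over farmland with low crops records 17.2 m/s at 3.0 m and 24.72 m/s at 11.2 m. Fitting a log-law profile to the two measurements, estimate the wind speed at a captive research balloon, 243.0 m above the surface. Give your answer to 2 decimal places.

42.29 m/s

Log law: V ∝ ln(z/z₀). From the pair, with r = V₁/V₂ = 0.69579,
ln z₀ = (ln z₁ − r·ln z₂)/(1 − r) = (1.0986 − 0.69579×2.4159)/0.30421 = -1.9144 → z₀ = 0.1474 m
V₃ = V₁ · ln(z₃/z₀)/ln(z₁/z₀) = 17.2 × 7.4074/3.0130 = 42.2863 m/s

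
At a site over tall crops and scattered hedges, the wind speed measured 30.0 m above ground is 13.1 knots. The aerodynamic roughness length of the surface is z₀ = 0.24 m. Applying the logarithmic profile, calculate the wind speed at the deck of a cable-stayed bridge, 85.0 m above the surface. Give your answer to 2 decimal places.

15.93 knots

Log law: V(z) ∝ ln(z/z₀), so V₂/V₁ = ln(z₂/z₀) / ln(z₁/z₀).
ln(85.0/0.24) = 5.8698, ln(30.0/0.24) = 4.8283
V₂ = 13.1 × 5.8698/4.8283 = 13.1 × 1.2157 = 15.9256 knots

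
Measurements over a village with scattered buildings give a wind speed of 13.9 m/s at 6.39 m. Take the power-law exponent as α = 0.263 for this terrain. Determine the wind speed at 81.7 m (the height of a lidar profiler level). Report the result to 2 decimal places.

Power-law profile: V₂ = V₁ · (z₂/z₁)^α
V₂ = 13.9 × (81.7/6.39)^0.263 = 13.9 × (12.7856)^0.263
    = 13.9 × 1.9546 = 27.1696 m/s

27.17 m/s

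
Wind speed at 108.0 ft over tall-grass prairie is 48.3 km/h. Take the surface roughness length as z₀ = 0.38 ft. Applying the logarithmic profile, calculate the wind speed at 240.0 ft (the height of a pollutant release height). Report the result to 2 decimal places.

55.13 km/h

Log law: V(z) ∝ ln(z/z₀), so V₂/V₁ = ln(z₂/z₀) / ln(z₁/z₀).
ln(240.0/0.38) = 6.4482, ln(108.0/0.38) = 5.6497
V₂ = 48.3 × 6.4482/5.6497 = 48.3 × 1.1413 = 55.1265 km/h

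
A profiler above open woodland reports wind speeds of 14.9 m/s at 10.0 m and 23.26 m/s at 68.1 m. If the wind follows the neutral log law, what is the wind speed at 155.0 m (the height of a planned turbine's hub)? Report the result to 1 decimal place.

26.8 m/s

Log law: V ∝ ln(z/z₀). From the pair, with r = V₁/V₂ = 0.64058,
ln z₀ = (ln z₁ − r·ln z₂)/(1 − r) = (2.3026 − 0.64058×4.2210)/0.35942 = -1.1166 → z₀ = 0.3274 m
V₃ = V₁ · ln(z₃/z₀)/ln(z₁/z₀) = 14.9 × 6.1600/3.4191 = 26.8441 m/s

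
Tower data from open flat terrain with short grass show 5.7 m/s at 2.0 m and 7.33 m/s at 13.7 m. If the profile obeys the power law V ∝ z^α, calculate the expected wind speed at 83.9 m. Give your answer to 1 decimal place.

First find α: α = ln(V₂/V₁)/ln(z₂/z₁) = ln(7.33/5.7)/ln(13.7/2.0) = 0.25151/1.92425 = 0.1307
Extrapolate from 13.7 m to 83.9 m: V₃ = 7.33 × (83.9/13.7)^0.1307 = 7.33 × 1.2673 = 9.2891 m/s

9.3 m/s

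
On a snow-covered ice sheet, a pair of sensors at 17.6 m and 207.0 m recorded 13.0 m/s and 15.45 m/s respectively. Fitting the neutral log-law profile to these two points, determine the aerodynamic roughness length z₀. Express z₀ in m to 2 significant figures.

z₀ ≈ 0.000037 m

Log law: V(z) ∝ ln(z/z₀). With r = V₁/V₂ = 13.0/15.45 = 0.84142,
r · ln(z₂/z₀) = ln(z₁/z₀) ⇒ ln z₀ = (ln z₁ − r·ln z₂)/(1 − r)
ln z₀ = (2.86790 − 0.84142×5.33272) / 0.15858 = -10.2107
z₀ = exp(-10.2107) = 0.00003677 m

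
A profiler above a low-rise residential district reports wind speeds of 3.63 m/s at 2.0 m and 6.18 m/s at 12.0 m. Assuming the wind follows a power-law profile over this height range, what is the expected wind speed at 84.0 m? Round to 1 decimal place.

11.0 m/s

First find α: α = ln(V₂/V₁)/ln(z₂/z₁) = ln(6.18/3.63)/ln(12.0/2.0) = 0.53209/1.79176 = 0.2970
Extrapolate from 12.0 m to 84.0 m: V₃ = 6.18 × (84.0/12.0)^0.2970 = 6.18 × 1.7822 = 11.0142 m/s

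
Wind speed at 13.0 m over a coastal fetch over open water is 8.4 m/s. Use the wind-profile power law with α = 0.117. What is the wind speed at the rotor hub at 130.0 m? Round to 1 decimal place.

Power-law profile: V₂ = V₁ · (z₂/z₁)^α
V₂ = 8.4 × (130.0/13.0)^0.117 = 8.4 × (10.0000)^0.117
    = 8.4 × 1.3092 = 10.9971 m/s

11.0 m/s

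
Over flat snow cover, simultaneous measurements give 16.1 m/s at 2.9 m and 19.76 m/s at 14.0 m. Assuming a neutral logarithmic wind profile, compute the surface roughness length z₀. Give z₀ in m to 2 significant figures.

z₀ ≈ 0.0028 m

Log law: V(z) ∝ ln(z/z₀). With r = V₁/V₂ = 16.1/19.76 = 0.81478,
r · ln(z₂/z₀) = ln(z₁/z₀) ⇒ ln z₀ = (ln z₁ − r·ln z₂)/(1 − r)
ln z₀ = (1.06471 − 0.81478×2.63906) / 0.18522 = -5.8607
z₀ = exp(-5.8607) = 0.002849 m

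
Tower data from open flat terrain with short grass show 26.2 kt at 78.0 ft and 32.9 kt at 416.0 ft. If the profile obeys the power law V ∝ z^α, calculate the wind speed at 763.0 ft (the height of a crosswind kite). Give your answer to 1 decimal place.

First find α: α = ln(V₂/V₁)/ln(z₂/z₁) = ln(32.9/26.2)/ln(416.0/78.0) = 0.22771/1.67398 = 0.1360
Extrapolate from 416.0 ft to 763.0 ft: V₃ = 32.9 × (763.0/416.0)^0.1360 = 32.9 × 1.0860 = 35.7298 kt

35.7 kt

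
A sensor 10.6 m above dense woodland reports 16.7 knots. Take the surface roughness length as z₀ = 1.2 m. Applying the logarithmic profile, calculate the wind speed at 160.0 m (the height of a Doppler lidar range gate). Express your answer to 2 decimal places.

37.51 knots

Log law: V(z) ∝ ln(z/z₀), so V₂/V₁ = ln(z₂/z₀) / ln(z₁/z₀).
ln(160.0/1.2) = 4.8929, ln(10.6/1.2) = 2.1785
V₂ = 16.7 × 4.8929/2.1785 = 16.7 × 2.2459 = 37.5072 knots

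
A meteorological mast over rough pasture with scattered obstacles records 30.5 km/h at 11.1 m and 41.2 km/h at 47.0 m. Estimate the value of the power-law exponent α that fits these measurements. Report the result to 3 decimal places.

α ≈ 0.208

Power law: V₂/V₁ = (z₂/z₁)^α ⇒ α = ln(V₂/V₁) / ln(z₂/z₁)
α = ln(41.2/30.5) / ln(47.0/11.1) = ln(1.3508) / ln(4.2342)
  = 0.30071 / 1.44320 = 0.20836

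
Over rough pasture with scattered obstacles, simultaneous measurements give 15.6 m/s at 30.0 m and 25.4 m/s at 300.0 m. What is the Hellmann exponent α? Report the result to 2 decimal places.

Power law: V₂/V₁ = (z₂/z₁)^α ⇒ α = ln(V₂/V₁) / ln(z₂/z₁)
α = ln(25.4/15.6) / ln(300.0/30.0) = ln(1.6282) / ln(10.0000)
  = 0.48748 / 2.30259 = 0.21171

α ≈ 0.21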